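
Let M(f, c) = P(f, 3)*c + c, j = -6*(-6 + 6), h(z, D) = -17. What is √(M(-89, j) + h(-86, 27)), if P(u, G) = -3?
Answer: I*√17 ≈ 4.1231*I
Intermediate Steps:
j = 0 (j = -6*0 = 0)
M(f, c) = -2*c (M(f, c) = -3*c + c = -2*c)
√(M(-89, j) + h(-86, 27)) = √(-2*0 - 17) = √(0 - 17) = √(-17) = I*√17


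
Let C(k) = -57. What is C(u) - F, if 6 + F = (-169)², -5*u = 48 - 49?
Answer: -28612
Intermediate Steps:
u = ⅕ (u = -(48 - 49)/5 = -⅕*(-1) = ⅕ ≈ 0.20000)
F = 28555 (F = -6 + (-169)² = -6 + 28561 = 28555)
C(u) - F = -57 - 1*28555 = -57 - 28555 = -28612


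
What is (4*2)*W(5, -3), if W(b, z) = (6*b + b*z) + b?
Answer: 160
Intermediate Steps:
W(b, z) = 7*b + b*z
(4*2)*W(5, -3) = (4*2)*(5*(7 - 3)) = 8*(5*4) = 8*20 = 160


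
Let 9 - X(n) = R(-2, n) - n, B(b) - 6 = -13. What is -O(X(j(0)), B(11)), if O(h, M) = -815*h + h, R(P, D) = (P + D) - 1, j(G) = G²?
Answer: 9768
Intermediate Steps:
B(b) = -7 (B(b) = 6 - 13 = -7)
R(P, D) = -1 + D + P (R(P, D) = (D + P) - 1 = -1 + D + P)
X(n) = 12 (X(n) = 9 - ((-1 + n - 2) - n) = 9 - ((-3 + n) - n) = 9 - 1*(-3) = 9 + 3 = 12)
O(h, M) = -814*h
-O(X(j(0)), B(11)) = -(-814)*12 = -1*(-9768) = 9768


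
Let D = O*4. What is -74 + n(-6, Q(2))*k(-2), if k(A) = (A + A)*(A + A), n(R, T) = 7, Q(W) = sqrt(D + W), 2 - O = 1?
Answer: 38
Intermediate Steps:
O = 1 (O = 2 - 1*1 = 2 - 1 = 1)
D = 4 (D = 1*4 = 4)
Q(W) = sqrt(4 + W)
k(A) = 4*A**2 (k(A) = (2*A)*(2*A) = 4*A**2)
-74 + n(-6, Q(2))*k(-2) = -74 + 7*(4*(-2)**2) = -74 + 7*(4*4) = -74 + 7*16 = -74 + 112 = 38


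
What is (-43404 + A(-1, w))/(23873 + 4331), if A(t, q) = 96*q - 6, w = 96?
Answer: -17097/14102 ≈ -1.2124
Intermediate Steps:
A(t, q) = -6 + 96*q
(-43404 + A(-1, w))/(23873 + 4331) = (-43404 + (-6 + 96*96))/(23873 + 4331) = (-43404 + (-6 + 9216))/28204 = (-43404 + 9210)*(1/28204) = -34194*1/28204 = -17097/14102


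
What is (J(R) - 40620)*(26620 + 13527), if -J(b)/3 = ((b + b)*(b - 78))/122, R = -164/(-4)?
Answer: -99294330543/61 ≈ -1.6278e+9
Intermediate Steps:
R = 41 (R = -164*(-¼) = 41)
J(b) = -3*b*(-78 + b)/61 (J(b) = -3*(b + b)*(b - 78)/122 = -3*(2*b)*(-78 + b)/122 = -3*2*b*(-78 + b)/122 = -3*b*(-78 + b)/61)
(J(R) - 40620)*(26620 + 13527) = ((3/61)*41*(78 - 1*41) - 40620)*(26620 + 13527) = ((3/61)*41*(78 - 41) - 40620)*40147 = ((3/61)*41*37 - 40620)*40147 = (4551/61 - 40620)*40147 = -2473269/61*40147 = -99294330543/61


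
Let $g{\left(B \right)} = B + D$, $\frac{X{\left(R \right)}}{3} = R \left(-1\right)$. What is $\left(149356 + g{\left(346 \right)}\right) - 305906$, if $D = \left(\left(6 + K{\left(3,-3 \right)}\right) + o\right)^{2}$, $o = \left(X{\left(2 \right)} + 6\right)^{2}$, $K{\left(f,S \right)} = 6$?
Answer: $-156060$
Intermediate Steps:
$X{\left(R \right)} = - 3 R$ ($X{\left(R \right)} = 3 R \left(-1\right) = 3 \left(- R\right) = - 3 R$)
$o = 0$ ($o = \left(\left(-3\right) 2 + 6\right)^{2} = \left(-6 + 6\right)^{2} = 0^{2} = 0$)
$D = 144$ ($D = \left(\left(6 + 6\right) + 0\right)^{2} = \left(12 + 0\right)^{2} = 12^{2} = 144$)
$g{\left(B \right)} = 144 + B$ ($g{\left(B \right)} = B + 144 = 144 + B$)
$\left(149356 + g{\left(346 \right)}\right) - 305906 = \left(149356 + \left(144 + 346\right)\right) - 305906 = \left(149356 + 490\right) - 305906 = 149846 - 305906 = -156060$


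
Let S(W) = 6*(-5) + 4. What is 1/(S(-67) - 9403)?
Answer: -1/9429 ≈ -0.00010606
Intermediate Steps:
S(W) = -26 (S(W) = -30 + 4 = -26)
1/(S(-67) - 9403) = 1/(-26 - 9403) = 1/(-9429) = -1/9429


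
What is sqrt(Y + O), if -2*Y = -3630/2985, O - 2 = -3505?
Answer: 28*I*sqrt(176911)/199 ≈ 59.181*I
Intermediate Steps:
O = -3503 (O = 2 - 3505 = -3503)
Y = 121/199 (Y = -(-1815)/2985 = -1/2*(-242/199) = 121/199 ≈ 0.60804)
sqrt(Y + O) = sqrt(121/199 - 3503) = sqrt(-696976/199) = 28*I*sqrt(176911)/199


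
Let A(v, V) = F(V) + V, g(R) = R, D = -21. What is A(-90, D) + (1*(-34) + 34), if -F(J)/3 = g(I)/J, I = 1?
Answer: -146/7 ≈ -20.857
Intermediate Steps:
F(J) = -3/J
A(v, V) = V - 3/V (A(v, V) = -3/V + V = V - 3/V)
A(-90, D) + (1*(-34) + 34) = (-21 - 3/(-21)) + (1*(-34) + 34) = (-21 - 3*(-1/21)) + (-34 + 34) = (-21 + ⅐) + 0 = -146/7 + 0 = -146/7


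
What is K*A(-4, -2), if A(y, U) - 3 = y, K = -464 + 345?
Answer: 119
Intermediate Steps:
K = -119
A(y, U) = 3 + y
K*A(-4, -2) = -119*(3 - 4) = -119*(-1) = 119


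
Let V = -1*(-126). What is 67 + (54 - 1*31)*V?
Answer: 2965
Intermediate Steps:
V = 126
67 + (54 - 1*31)*V = 67 + (54 - 1*31)*126 = 67 + (54 - 31)*126 = 67 + 23*126 = 67 + 2898 = 2965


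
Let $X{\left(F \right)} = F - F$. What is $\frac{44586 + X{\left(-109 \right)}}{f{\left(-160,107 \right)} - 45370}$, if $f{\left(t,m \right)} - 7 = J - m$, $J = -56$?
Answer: $- \frac{22293}{22763} \approx -0.97935$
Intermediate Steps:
$X{\left(F \right)} = 0$
$f{\left(t,m \right)} = -49 - m$ ($f{\left(t,m \right)} = 7 - \left(56 + m\right) = -49 - m$)
$\frac{44586 + X{\left(-109 \right)}}{f{\left(-160,107 \right)} - 45370} = \frac{44586 + 0}{\left(-49 - 107\right) - 45370} = \frac{44586}{\left(-49 - 107\right) - 45370} = \frac{44586}{-156 - 45370} = \frac{44586}{-45526} = 44586 \left(- \frac{1}{45526}\right) = - \frac{22293}{22763}$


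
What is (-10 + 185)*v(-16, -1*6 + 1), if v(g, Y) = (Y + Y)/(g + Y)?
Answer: 250/3 ≈ 83.333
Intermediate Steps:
v(g, Y) = 2*Y/(Y + g) (v(g, Y) = (2*Y)/(Y + g) = 2*Y/(Y + g))
(-10 + 185)*v(-16, -1*6 + 1) = (-10 + 185)*(2*(-1*6 + 1)/((-1*6 + 1) - 16)) = 175*(2*(-6 + 1)/((-6 + 1) - 16)) = 175*(2*(-5)/(-5 - 16)) = 175*(2*(-5)/(-21)) = 175*(2*(-5)*(-1/21)) = 175*(10/21) = 250/3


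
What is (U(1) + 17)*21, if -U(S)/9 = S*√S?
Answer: 168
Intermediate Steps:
U(S) = -9*S^(3/2) (U(S) = -9*S*√S = -9*S^(3/2))
(U(1) + 17)*21 = (-9*1^(3/2) + 17)*21 = (-9*1 + 17)*21 = (-9 + 17)*21 = 8*21 = 168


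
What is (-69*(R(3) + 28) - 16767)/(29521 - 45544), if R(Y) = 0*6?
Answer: 6233/5341 ≈ 1.1670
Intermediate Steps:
R(Y) = 0
(-69*(R(3) + 28) - 16767)/(29521 - 45544) = (-69*(0 + 28) - 16767)/(29521 - 45544) = (-69*28 - 16767)/(-16023) = (-1932 - 16767)*(-1/16023) = -18699*(-1/16023) = 6233/5341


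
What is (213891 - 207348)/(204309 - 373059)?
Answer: -727/18750 ≈ -0.038773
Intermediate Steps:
(213891 - 207348)/(204309 - 373059) = 6543/(-168750) = 6543*(-1/168750) = -727/18750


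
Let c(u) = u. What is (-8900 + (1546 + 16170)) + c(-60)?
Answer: 8756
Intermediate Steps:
(-8900 + (1546 + 16170)) + c(-60) = (-8900 + (1546 + 16170)) - 60 = (-8900 + 17716) - 60 = 8816 - 60 = 8756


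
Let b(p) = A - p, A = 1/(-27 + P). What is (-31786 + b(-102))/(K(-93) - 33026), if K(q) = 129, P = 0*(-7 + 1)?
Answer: 855469/888219 ≈ 0.96313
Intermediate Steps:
P = 0 (P = 0*(-6) = 0)
A = -1/27 (A = 1/(-27 + 0) = 1/(-27) = -1/27 ≈ -0.037037)
b(p) = -1/27 - p
(-31786 + b(-102))/(K(-93) - 33026) = (-31786 + (-1/27 - 1*(-102)))/(129 - 33026) = (-31786 + (-1/27 + 102))/(-32897) = (-31786 + 2753/27)*(-1/32897) = -855469/27*(-1/32897) = 855469/888219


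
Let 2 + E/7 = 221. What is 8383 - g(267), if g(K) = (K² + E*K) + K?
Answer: -472484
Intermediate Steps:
E = 1533 (E = -14 + 7*221 = -14 + 1547 = 1533)
g(K) = K² + 1534*K (g(K) = (K² + 1533*K) + K = K² + 1534*K)
8383 - g(267) = 8383 - 267*(1534 + 267) = 8383 - 267*1801 = 8383 - 1*480867 = 8383 - 480867 = -472484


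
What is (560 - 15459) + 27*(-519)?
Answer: -28912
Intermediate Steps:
(560 - 15459) + 27*(-519) = -14899 - 14013 = -28912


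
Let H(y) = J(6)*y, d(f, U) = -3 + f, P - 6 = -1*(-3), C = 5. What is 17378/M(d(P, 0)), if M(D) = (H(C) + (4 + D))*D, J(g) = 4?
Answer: 8689/90 ≈ 96.544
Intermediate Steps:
P = 9 (P = 6 - 1*(-3) = 6 + 3 = 9)
H(y) = 4*y
M(D) = D*(24 + D) (M(D) = (4*5 + (4 + D))*D = (20 + (4 + D))*D = (24 + D)*D = D*(24 + D))
17378/M(d(P, 0)) = 17378/(((-3 + 9)*(24 + (-3 + 9)))) = 17378/((6*(24 + 6))) = 17378/((6*30)) = 17378/180 = 17378*(1/180) = 8689/90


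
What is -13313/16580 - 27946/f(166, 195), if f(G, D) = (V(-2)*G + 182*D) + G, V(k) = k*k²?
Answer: -28761042/17786195 ≈ -1.6170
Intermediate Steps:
V(k) = k³
f(G, D) = -7*G + 182*D (f(G, D) = ((-2)³*G + 182*D) + G = (-8*G + 182*D) + G = -7*G + 182*D)
-13313/16580 - 27946/f(166, 195) = -13313/16580 - 27946/(-7*166 + 182*195) = -13313*1/16580 - 27946/(-1162 + 35490) = -13313/16580 - 27946/34328 = -13313/16580 - 27946*1/34328 = -13313/16580 - 13973/17164 = -28761042/17786195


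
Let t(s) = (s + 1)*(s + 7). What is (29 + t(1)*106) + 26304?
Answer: 28029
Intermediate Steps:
t(s) = (1 + s)*(7 + s)
(29 + t(1)*106) + 26304 = (29 + (7 + 1² + 8*1)*106) + 26304 = (29 + (7 + 1 + 8)*106) + 26304 = (29 + 16*106) + 26304 = (29 + 1696) + 26304 = 1725 + 26304 = 28029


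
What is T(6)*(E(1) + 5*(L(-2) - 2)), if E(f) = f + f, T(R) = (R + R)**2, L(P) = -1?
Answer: -1872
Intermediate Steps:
T(R) = 4*R**2 (T(R) = (2*R)**2 = 4*R**2)
E(f) = 2*f
T(6)*(E(1) + 5*(L(-2) - 2)) = (4*6**2)*(2*1 + 5*(-1 - 2)) = (4*36)*(2 + 5*(-3)) = 144*(2 - 15) = 144*(-13) = -1872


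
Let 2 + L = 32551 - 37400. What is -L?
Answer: 4851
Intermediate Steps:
L = -4851 (L = -2 + (32551 - 37400) = -2 - 4849 = -4851)
-L = -1*(-4851) = 4851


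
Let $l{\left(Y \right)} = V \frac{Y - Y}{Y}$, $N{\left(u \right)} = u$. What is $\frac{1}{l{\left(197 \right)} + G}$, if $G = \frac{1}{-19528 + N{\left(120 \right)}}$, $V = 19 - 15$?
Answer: $-19408$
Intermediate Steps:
$V = 4$ ($V = 19 - 15 = 4$)
$G = - \frac{1}{19408}$ ($G = \frac{1}{-19528 + 120} = \frac{1}{-19408} = - \frac{1}{19408} \approx -5.1525 \cdot 10^{-5}$)
$l{\left(Y \right)} = 0$ ($l{\left(Y \right)} = 4 \frac{Y - Y}{Y} = 4 \frac{0}{Y} = 4 \cdot 0 = 0$)
$\frac{1}{l{\left(197 \right)} + G} = \frac{1}{0 - \frac{1}{19408}} = \frac{1}{- \frac{1}{19408}} = -19408$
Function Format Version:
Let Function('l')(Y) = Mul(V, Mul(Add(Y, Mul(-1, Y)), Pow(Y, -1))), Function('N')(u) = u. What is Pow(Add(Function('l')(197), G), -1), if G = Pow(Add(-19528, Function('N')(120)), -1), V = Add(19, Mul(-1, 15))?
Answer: -19408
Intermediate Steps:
V = 4 (V = Add(19, -15) = 4)
G = Rational(-1, 19408) (G = Pow(Add(-19528, 120), -1) = Pow(-19408, -1) = Rational(-1, 19408) ≈ -5.1525e-5)
Function('l')(Y) = 0 (Function('l')(Y) = Mul(4, Mul(Add(Y, Mul(-1, Y)), Pow(Y, -1))) = Mul(4, Mul(0, Pow(Y, -1))) = Mul(4, 0) = 0)
Pow(Add(Function('l')(197), G), -1) = Pow(Add(0, Rational(-1, 19408)), -1) = Pow(Rational(-1, 19408), -1) = -19408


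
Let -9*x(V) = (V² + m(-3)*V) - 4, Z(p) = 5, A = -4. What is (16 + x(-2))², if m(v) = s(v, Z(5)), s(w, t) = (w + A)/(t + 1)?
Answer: 180625/729 ≈ 247.77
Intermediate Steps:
s(w, t) = (-4 + w)/(1 + t) (s(w, t) = (w - 4)/(t + 1) = (-4 + w)/(1 + t))
m(v) = -⅔ + v/6 (m(v) = (-4 + v)/(1 + 5) = (-4 + v)/6 = -⅔ + v/6)
x(V) = 4/9 - V²/9 + 7*V/54 (x(V) = -((V² + (-⅔ + (⅙)*(-3))*V) - 4)/9 = -((V² + (-⅔ - ½)*V) - 4)/9 = -((V² - 7*V/6) - 4)/9 = -(-4 + V² - 7*V/6)/9 = 4/9 - V²/9 + 7*V/54)
(16 + x(-2))² = (16 + (4/9 - ⅑*(-2)² + (7/54)*(-2)))² = (16 + (4/9 - ⅑*4 - 7/27))² = (16 + (4/9 - 4/9 - 7/27))² = (16 - 7/27)² = (425/27)² = 180625/729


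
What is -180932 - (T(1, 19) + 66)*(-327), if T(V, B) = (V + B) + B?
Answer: -146597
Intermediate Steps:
T(V, B) = V + 2*B (T(V, B) = (B + V) + B = V + 2*B)
-180932 - (T(1, 19) + 66)*(-327) = -180932 - ((1 + 2*19) + 66)*(-327) = -180932 - ((1 + 38) + 66)*(-327) = -180932 - (39 + 66)*(-327) = -180932 - 105*(-327) = -180932 - 1*(-34335) = -180932 + 34335 = -146597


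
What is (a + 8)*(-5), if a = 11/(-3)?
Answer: -65/3 ≈ -21.667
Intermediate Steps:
a = -11/3 (a = 11*(-⅓) = -11/3 ≈ -3.6667)
(a + 8)*(-5) = (-11/3 + 8)*(-5) = (13/3)*(-5) = -65/3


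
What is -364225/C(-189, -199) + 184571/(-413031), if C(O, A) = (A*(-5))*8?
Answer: -30381080227/657545352 ≈ -46.204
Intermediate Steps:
C(O, A) = -40*A (C(O, A) = -5*A*8 = -40*A)
-364225/C(-189, -199) + 184571/(-413031) = -364225/((-40*(-199))) + 184571/(-413031) = -364225/7960 + 184571*(-1/413031) = -364225*1/7960 - 184571/413031 = -72845/1592 - 184571/413031 = -30381080227/657545352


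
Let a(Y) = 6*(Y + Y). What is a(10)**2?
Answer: 14400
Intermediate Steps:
a(Y) = 12*Y (a(Y) = 6*(2*Y) = 12*Y)
a(10)**2 = (12*10)**2 = 120**2 = 14400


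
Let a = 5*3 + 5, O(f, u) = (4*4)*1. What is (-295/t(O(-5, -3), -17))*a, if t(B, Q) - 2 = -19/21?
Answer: -123900/23 ≈ -5387.0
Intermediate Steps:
O(f, u) = 16 (O(f, u) = 16*1 = 16)
a = 20 (a = 15 + 5 = 20)
t(B, Q) = 23/21 (t(B, Q) = 2 - 19/21 = 23/21)
(-295/t(O(-5, -3), -17))*a = -295/23/21*20 = -295*21/23*20 = -6195/23*20 = -123900/23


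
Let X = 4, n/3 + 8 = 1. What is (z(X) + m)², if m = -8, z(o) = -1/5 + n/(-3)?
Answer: 36/25 ≈ 1.4400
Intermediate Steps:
n = -21 (n = -24 + 3*1 = -24 + 3 = -21)
z(o) = 34/5 (z(o) = -1/5 - 21/(-3) = -1*⅕ - 21*(-⅓) = -⅕ + 7 = 34/5)
(z(X) + m)² = (34/5 - 8)² = (-6/5)² = 36/25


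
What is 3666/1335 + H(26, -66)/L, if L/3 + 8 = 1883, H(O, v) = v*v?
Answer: 195826/55625 ≈ 3.5205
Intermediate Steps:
H(O, v) = v²
L = 5625 (L = -24 + 3*1883 = -24 + 5649 = 5625)
3666/1335 + H(26, -66)/L = 3666/1335 + (-66)²/5625 = 3666*(1/1335) + 4356*(1/5625) = 1222/445 + 484/625 = 195826/55625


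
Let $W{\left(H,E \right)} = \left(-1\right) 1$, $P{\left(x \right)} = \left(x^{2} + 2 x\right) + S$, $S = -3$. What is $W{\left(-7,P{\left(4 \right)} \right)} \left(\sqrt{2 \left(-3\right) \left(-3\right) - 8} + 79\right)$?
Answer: $-79 - \sqrt{10} \approx -82.162$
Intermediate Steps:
$P{\left(x \right)} = -3 + x^{2} + 2 x$ ($P{\left(x \right)} = \left(x^{2} + 2 x\right) - 3 = -3 + x^{2} + 2 x$)
$W{\left(H,E \right)} = -1$
$W{\left(-7,P{\left(4 \right)} \right)} \left(\sqrt{2 \left(-3\right) \left(-3\right) - 8} + 79\right) = - (\sqrt{2 \left(-3\right) \left(-3\right) - 8} + 79) = - (\sqrt{\left(-6\right) \left(-3\right) - 8} + 79) = - (\sqrt{18 - 8} + 79) = - (\sqrt{10} + 79) = - (79 + \sqrt{10}) = -79 - \sqrt{10}$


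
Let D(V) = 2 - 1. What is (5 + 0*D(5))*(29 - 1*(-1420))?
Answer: 7245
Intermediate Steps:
D(V) = 1
(5 + 0*D(5))*(29 - 1*(-1420)) = (5 + 0*1)*(29 - 1*(-1420)) = (5 + 0)*(29 + 1420) = 5*1449 = 7245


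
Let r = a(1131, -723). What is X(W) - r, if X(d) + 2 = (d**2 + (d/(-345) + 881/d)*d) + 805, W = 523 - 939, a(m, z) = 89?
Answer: 60081539/345 ≈ 1.7415e+5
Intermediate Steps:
r = 89
W = -416
X(d) = 803 + d**2 + d*(881/d - d/345) (X(d) = -2 + ((d**2 + (d/(-345) + 881/d)*d) + 805) = -2 + ((d**2 + (d*(-1/345) + 881/d)*d) + 805) = -2 + ((d**2 + (-d/345 + 881/d)*d) + 805) = -2 + ((d**2 + (881/d - d/345)*d) + 805) = -2 + ((d**2 + d*(881/d - d/345)) + 805) = -2 + (805 + d**2 + d*(881/d - d/345)) = 803 + d**2 + d*(881/d - d/345))
X(W) - r = (1684 + (344/345)*(-416)**2) - 1*89 = (1684 + (344/345)*173056) - 89 = (1684 + 59531264/345) - 89 = 60112244/345 - 89 = 60081539/345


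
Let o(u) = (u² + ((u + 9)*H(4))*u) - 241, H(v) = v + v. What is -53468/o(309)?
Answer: -13367/220334 ≈ -0.060667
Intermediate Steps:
H(v) = 2*v
o(u) = -241 + u² + u*(72 + 8*u) (o(u) = (u² + ((u + 9)*(2*4))*u) - 241 = (u² + ((9 + u)*8)*u) - 241 = (u² + (72 + 8*u)*u) - 241 = (u² + u*(72 + 8*u)) - 241 = -241 + u² + u*(72 + 8*u))
-53468/o(309) = -53468/(-241 + 9*309² + 72*309) = -53468/(-241 + 9*95481 + 22248) = -53468/(-241 + 859329 + 22248) = -53468/881336 = -53468*1/881336 = -13367/220334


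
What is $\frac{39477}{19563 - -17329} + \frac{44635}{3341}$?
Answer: $\frac{1778567077}{123256172} \approx 14.43$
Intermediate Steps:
$\frac{39477}{19563 - -17329} + \frac{44635}{3341} = \frac{39477}{19563 + 17329} + 44635 \cdot \frac{1}{3341} = \frac{39477}{36892} + \frac{44635}{3341} = \frac{1778567077}{123256172}$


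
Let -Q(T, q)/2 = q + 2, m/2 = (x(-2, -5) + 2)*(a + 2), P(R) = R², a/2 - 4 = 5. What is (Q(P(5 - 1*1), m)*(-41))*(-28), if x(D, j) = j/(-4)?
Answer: -303072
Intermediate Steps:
a = 18 (a = 8 + 2*5 = 8 + 10 = 18)
x(D, j) = -j/4 (x(D, j) = j*(-¼) = -j/4)
m = 130 (m = 2*((-¼*(-5) + 2)*(18 + 2)) = 2*((5/4 + 2)*20) = 2*((13/4)*20) = 2*65 = 130)
Q(T, q) = -4 - 2*q (Q(T, q) = -2*(q + 2) = -2*(2 + q) = -4 - 2*q)
(Q(P(5 - 1*1), m)*(-41))*(-28) = ((-4 - 2*130)*(-41))*(-28) = ((-4 - 260)*(-41))*(-28) = -264*(-41)*(-28) = 10824*(-28) = -303072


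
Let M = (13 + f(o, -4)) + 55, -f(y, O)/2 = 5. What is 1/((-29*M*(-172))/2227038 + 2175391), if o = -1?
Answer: 1113519/2422339355581 ≈ 4.5969e-7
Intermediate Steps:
f(y, O) = -10 (f(y, O) = -2*5 = -10)
M = 58 (M = (13 - 10) + 55 = 3 + 55 = 58)
1/((-29*M*(-172))/2227038 + 2175391) = 1/((-29*58*(-172))/2227038 + 2175391) = 1/(-1682*(-172)*(1/2227038) + 2175391) = 1/(289304*(1/2227038) + 2175391) = 1/(144652/1113519 + 2175391) = 1/(2422339355581/1113519) = 1113519/2422339355581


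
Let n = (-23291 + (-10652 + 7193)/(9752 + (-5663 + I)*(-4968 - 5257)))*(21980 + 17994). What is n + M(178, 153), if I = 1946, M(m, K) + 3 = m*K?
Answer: -3217567423188427/3456007 ≈ -9.3101e+8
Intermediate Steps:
M(m, K) = -3 + K*m (M(m, K) = -3 + m*K = -3 + K*m)
n = -3217661533715044/3456007 (n = (-23291 + (-10652 + 7193)/(9752 + (-5663 + 1946)*(-4968 - 5257)))*(21980 + 17994) = (-23291 - 3459/(9752 - 3717*(-10225)))*39974 = (-23291 - 3459/(9752 + 38006325))*39974 = (-23291 - 3459/38016077)*39974 = -885432452866/38016077*39974 = -3217661533715044/3456007 ≈ -9.3103e+8)
n + M(178, 153) = -3217661533715044/3456007 + (-3 + 153*178) = -3217661533715044/3456007 + (-3 + 27234) = -3217661533715044/3456007 + 27231 = -3217567423188427/3456007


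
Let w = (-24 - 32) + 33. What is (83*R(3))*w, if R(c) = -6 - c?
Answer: 17181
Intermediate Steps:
w = -23 (w = -56 + 33 = -23)
(83*R(3))*w = (83*(-6 - 1*3))*(-23) = (83*(-6 - 3))*(-23) = (83*(-9))*(-23) = -747*(-23) = 17181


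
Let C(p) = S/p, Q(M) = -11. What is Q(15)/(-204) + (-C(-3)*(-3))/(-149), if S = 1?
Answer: 1843/30396 ≈ 0.060633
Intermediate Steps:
C(p) = 1/p
Q(15)/(-204) + (-C(-3)*(-3))/(-149) = -11/(-204) + (-1/(-3)*(-3))/(-149) = -11*(-1/204) + (-1*(-1/3)*(-3))*(-1/149) = 11/204 + ((1/3)*(-3))*(-1/149) = 11/204 - 1*(-1/149) = 11/204 + 1/149 = 1843/30396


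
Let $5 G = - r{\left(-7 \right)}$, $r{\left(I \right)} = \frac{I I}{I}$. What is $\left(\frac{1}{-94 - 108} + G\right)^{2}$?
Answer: $\frac{1985281}{1020100} \approx 1.9462$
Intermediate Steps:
$r{\left(I \right)} = I$ ($r{\left(I \right)} = \frac{I^{2}}{I} = I$)
$G = \frac{7}{5}$ ($G = \frac{\left(-1\right) \left(-7\right)}{5} = \frac{1}{5} \cdot 7 = \frac{7}{5} \approx 1.4$)
$\left(\frac{1}{-94 - 108} + G\right)^{2} = \left(\frac{1}{-94 - 108} + \frac{7}{5}\right)^{2} = \left(\frac{1}{-202} + \frac{7}{5}\right)^{2} = \left(- \frac{1}{202} + \frac{7}{5}\right)^{2} = \left(\frac{1409}{1010}\right)^{2} = \frac{1985281}{1020100}$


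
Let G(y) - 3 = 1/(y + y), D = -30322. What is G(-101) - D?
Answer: 6125649/202 ≈ 30325.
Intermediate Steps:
G(y) = 3 + 1/(2*y) (G(y) = 3 + 1/(y + y) = 3 + 1/(2*y))
G(-101) - D = (3 + (½)/(-101)) - 1*(-30322) = (3 + (½)*(-1/101)) + 30322 = (3 - 1/202) + 30322 = 605/202 + 30322 = 6125649/202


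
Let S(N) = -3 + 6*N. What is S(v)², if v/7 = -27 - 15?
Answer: 3122289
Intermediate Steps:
v = -294 (v = 7*(-27 - 15) = 7*(-42) = -294)
S(v)² = (-3 + 6*(-294))² = (-3 - 1764)² = (-1767)² = 3122289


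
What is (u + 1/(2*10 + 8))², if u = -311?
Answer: 75811849/784 ≈ 96699.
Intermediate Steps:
(u + 1/(2*10 + 8))² = (-311 + 1/(2*10 + 8))² = (-311 + 1/(20 + 8))² = (-311 + 1/28)² = (-8707/28)² = 75811849/784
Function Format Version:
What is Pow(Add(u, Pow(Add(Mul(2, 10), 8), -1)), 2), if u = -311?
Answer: Rational(75811849, 784) ≈ 96699.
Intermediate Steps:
Pow(Add(u, Pow(Add(Mul(2, 10), 8), -1)), 2) = Pow(Add(-311, Pow(Add(Mul(2, 10), 8), -1)), 2) = Pow(Add(-311, Pow(Add(20, 8), -1)), 2) = Pow(Add(-311, Pow(28, -1)), 2) = Pow(Add(-311, Rational(1, 28)), 2) = Pow(Rational(-8707, 28), 2) = Rational(75811849, 784)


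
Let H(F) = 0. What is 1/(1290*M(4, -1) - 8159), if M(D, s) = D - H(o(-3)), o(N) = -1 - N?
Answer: -1/2999 ≈ -0.00033344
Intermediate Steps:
M(D, s) = D (M(D, s) = D - 1*0 = D + 0 = D)
1/(1290*M(4, -1) - 8159) = 1/(1290*4 - 8159) = 1/(5160 - 8159) = 1/(-2999) = -1/2999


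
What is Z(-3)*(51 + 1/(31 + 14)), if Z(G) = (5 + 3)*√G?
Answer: 18368*I*√3/45 ≈ 706.98*I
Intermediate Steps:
Z(G) = 8*√G
Z(-3)*(51 + 1/(31 + 14)) = (8*√(-3))*(51 + 1/(31 + 14)) = (8*(I*√3))*(51 + 1/45) = (8*I*√3)*(51 + 1/45) = (8*I*√3)*(2296/45) = 18368*I*√3/45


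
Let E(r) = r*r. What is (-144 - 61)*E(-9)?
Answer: -16605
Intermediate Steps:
E(r) = r**2
(-144 - 61)*E(-9) = (-144 - 61)*(-9)**2 = -205*81 = -16605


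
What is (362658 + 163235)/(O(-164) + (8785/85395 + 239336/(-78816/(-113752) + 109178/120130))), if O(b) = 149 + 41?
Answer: 12286654961181215937/3495531110654046397 ≈ 3.5150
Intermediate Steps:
O(b) = 190
(362658 + 163235)/(O(-164) + (8785/85395 + 239336/(-78816/(-113752) + 109178/120130))) = (362658 + 163235)/(190 + (8785/85395 + 239336/(-78816/(-113752) + 109178/120130))) = 525893/(190 + (8785*(1/85395) + 239336/(-78816*(-1/113752) + 109178*(1/120130)))) = 525893/(190 + (1757/17079 + 239336/(9852/14219 + 54589/60065))) = 525893/(190 + (1757/17079 + 239336/(1367961371/854064235))) = 525893/(190 + (1757/17079 + 239336*(854064235/1367961371))) = 525893/(190 + (1757/17079 + 204408317747960/1367961371)) = 525893/(190 + 3491092062325537687/23363412255309) = 525893/(3495531110654046397/23363412255309) = 525893*(23363412255309/3495531110654046397) = 12286654961181215937/3495531110654046397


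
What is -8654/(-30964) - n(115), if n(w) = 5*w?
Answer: -8897823/15482 ≈ -574.72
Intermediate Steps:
-8654/(-30964) - n(115) = -8654/(-30964) - 5*115 = -8654*(-1/30964) - 1*575 = 4327/15482 - 575 = -8897823/15482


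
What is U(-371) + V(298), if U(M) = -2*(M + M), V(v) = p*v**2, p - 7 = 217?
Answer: 19893580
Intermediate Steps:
p = 224 (p = 7 + 217 = 224)
V(v) = 224*v**2
U(M) = -4*M
U(-371) + V(298) = -4*(-371) + 224*298**2 = 1484 + 224*88804 = 1484 + 19892096 = 19893580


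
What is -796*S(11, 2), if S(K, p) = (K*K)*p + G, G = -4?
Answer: -189448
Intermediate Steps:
S(K, p) = -4 + p*K**2 (S(K, p) = (K*K)*p - 4 = K**2*p - 4 = p*K**2 - 4 = -4 + p*K**2)
-796*S(11, 2) = -796*(-4 + 2*11**2) = -796*(-4 + 2*121) = -796*(-4 + 242) = -796*238 = -189448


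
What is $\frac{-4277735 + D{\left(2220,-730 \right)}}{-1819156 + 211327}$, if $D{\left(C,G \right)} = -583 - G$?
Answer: $\frac{4277588}{1607829} \approx 2.6605$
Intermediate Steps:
$\frac{-4277735 + D{\left(2220,-730 \right)}}{-1819156 + 211327} = \frac{-4277735 - -147}{-1819156 + 211327} = \frac{-4277735 + \left(-583 + 730\right)}{-1607829} = \left(-4277735 + 147\right) \left(- \frac{1}{1607829}\right) = \left(-4277588\right) \left(- \frac{1}{1607829}\right) = \frac{4277588}{1607829}$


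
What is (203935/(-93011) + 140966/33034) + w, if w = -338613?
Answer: -520195329933213/1536262687 ≈ -3.3861e+5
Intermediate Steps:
(203935/(-93011) + 140966/33034) + w = (203935/(-93011) + 140966/33034) - 338613 = (203935*(-1/93011) + 140966*(1/33034)) - 338613 = (-203935/93011 + 70483/16517) - 338613 = 3187299918/1536262687 - 338613 = -520195329933213/1536262687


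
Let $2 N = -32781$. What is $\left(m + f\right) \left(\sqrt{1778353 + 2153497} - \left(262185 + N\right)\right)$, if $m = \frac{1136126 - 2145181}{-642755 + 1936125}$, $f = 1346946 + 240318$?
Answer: $- \frac{201838443342062625}{517348} + \frac{2052918630625 \sqrt{157274}}{258674} \approx -3.8699 \cdot 10^{11}$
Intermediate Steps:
$N = - \frac{32781}{2}$ ($N = \frac{1}{2} \left(-32781\right) = - \frac{32781}{2} \approx -16391.0$)
$f = 1587264$
$m = - \frac{201811}{258674}$ ($m = - \frac{1009055}{1293370} = \left(-1009055\right) \frac{1}{1293370} = - \frac{201811}{258674} \approx -0.78018$)
$\left(m + f\right) \left(\sqrt{1778353 + 2153497} - \left(262185 + N\right)\right) = \left(- \frac{201811}{258674} + 1587264\right) \left(\sqrt{1778353 + 2153497} - \frac{491589}{2}\right) = \frac{410583726125 \left(\sqrt{3931850} + \left(-262185 + \frac{32781}{2}\right)\right)}{258674} = \frac{410583726125 \left(5 \sqrt{157274} - \frac{491589}{2}\right)}{258674} = \frac{410583726125 \left(- \frac{491589}{2} + 5 \sqrt{157274}\right)}{258674} = - \frac{201838443342062625}{517348} + \frac{2052918630625 \sqrt{157274}}{258674}$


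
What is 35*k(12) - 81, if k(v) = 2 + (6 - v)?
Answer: -221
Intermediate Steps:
k(v) = 8 - v
35*k(12) - 81 = 35*(8 - 1*12) - 81 = 35*(8 - 12) - 81 = 35*(-4) - 81 = -140 - 81 = -221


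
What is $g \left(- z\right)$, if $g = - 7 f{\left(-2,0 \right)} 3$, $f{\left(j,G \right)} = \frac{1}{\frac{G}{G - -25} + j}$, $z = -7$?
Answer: $\frac{147}{2} \approx 73.5$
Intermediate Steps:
$f{\left(j,G \right)} = \frac{1}{j + \frac{G}{25 + G}}$ ($f{\left(j,G \right)} = \frac{1}{\frac{G}{G + 25} + j} = \frac{1}{\frac{G}{25 + G} + j} = \frac{1}{j + \frac{G}{25 + G}}$)
$g = \frac{21}{2}$ ($g = - 7 \frac{25 + 0}{0 + 25 \left(-2\right) + 0 \left(-2\right)} 3 = - 7 \frac{1}{0 - 50 + 0} \cdot 25 \cdot 3 = - 7 \frac{1}{-50} \cdot 25 \cdot 3 = - 7 \left(\left(- \frac{1}{50}\right) 25\right) 3 = \left(-7\right) \left(- \frac{1}{2}\right) 3 = \frac{7}{2} \cdot 3 = \frac{21}{2} \approx 10.5$)
$g \left(- z\right) = \frac{21 \left(\left(-1\right) \left(-7\right)\right)}{2} = \frac{21}{2} \cdot 7 = \frac{147}{2}$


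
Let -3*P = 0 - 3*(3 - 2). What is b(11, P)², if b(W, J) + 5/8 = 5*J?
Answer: 1225/64 ≈ 19.141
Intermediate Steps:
P = 1 (P = -(0 - 3*(3 - 2))/3 = -(0 - 3*1)/3 = -(0 - 3)/3 = -⅓*(-3) = 1)
b(W, J) = -5/8 + 5*J
b(11, P)² = (-5/8 + 5*1)² = (-5/8 + 5)² = (35/8)² = 1225/64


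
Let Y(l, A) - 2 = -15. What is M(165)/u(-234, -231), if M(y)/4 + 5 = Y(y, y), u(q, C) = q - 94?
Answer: 9/41 ≈ 0.21951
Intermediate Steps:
u(q, C) = -94 + q
Y(l, A) = -13 (Y(l, A) = 2 - 15 = -13)
M(y) = -72 (M(y) = -20 + 4*(-13) = -20 - 52 = -72)
M(165)/u(-234, -231) = -72/(-94 - 234) = -72/(-328) = -72*(-1/328) = 9/41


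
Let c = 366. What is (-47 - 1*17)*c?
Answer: -23424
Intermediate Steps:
(-47 - 1*17)*c = (-47 - 1*17)*366 = (-47 - 17)*366 = -64*366 = -23424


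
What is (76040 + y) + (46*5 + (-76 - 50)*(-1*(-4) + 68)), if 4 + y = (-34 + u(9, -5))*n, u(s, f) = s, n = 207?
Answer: 62019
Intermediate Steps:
y = -5179 (y = -4 + (-34 + 9)*207 = -4 - 25*207 = -4 - 5175 = -5179)
(76040 + y) + (46*5 + (-76 - 50)*(-1*(-4) + 68)) = (76040 - 5179) + (46*5 + (-76 - 50)*(-1*(-4) + 68)) = 70861 + (230 - 126*(4 + 68)) = 70861 + (230 - 126*72) = 70861 + (230 - 9072) = 70861 - 8842 = 62019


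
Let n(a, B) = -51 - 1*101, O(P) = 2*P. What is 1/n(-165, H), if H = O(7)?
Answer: -1/152 ≈ -0.0065789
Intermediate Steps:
H = 14 (H = 2*7 = 14)
n(a, B) = -152 (n(a, B) = -51 - 101 = -152)
1/n(-165, H) = 1/(-152) = -1/152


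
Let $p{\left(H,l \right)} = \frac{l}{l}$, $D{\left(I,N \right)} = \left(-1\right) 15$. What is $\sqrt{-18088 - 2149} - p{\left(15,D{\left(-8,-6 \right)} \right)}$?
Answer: $-1 + 7 i \sqrt{413} \approx -1.0 + 142.26 i$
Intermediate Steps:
$D{\left(I,N \right)} = -15$
$p{\left(H,l \right)} = 1$
$\sqrt{-18088 - 2149} - p{\left(15,D{\left(-8,-6 \right)} \right)} = \sqrt{-18088 - 2149} - 1 = \sqrt{-20237} - 1 = 7 i \sqrt{413} - 1 = -1 + 7 i \sqrt{413}$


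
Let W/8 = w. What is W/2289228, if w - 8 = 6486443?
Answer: 12972902/572307 ≈ 22.668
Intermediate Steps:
w = 6486451 (w = 8 + 6486443 = 6486451)
W = 51891608 (W = 8*6486451 = 51891608)
W/2289228 = 51891608/2289228 = 51891608*(1/2289228) = 12972902/572307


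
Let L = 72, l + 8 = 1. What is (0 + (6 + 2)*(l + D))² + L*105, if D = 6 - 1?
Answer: 7816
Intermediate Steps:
l = -7 (l = -8 + 1 = -7)
D = 5
(0 + (6 + 2)*(l + D))² + L*105 = (0 + (6 + 2)*(-7 + 5))² + 72*105 = (0 + 8*(-2))² + 7560 = (0 - 16)² + 7560 = (-16)² + 7560 = 256 + 7560 = 7816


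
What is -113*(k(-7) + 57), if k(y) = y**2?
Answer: -11978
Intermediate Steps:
-113*(k(-7) + 57) = -113*((-7)**2 + 57) = -113*(49 + 57) = -113*106 = -11978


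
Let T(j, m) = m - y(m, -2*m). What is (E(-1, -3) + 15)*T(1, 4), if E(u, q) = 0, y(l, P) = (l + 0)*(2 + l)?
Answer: -300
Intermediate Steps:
y(l, P) = l*(2 + l)
T(j, m) = m - m*(2 + m)
(E(-1, -3) + 15)*T(1, 4) = (0 + 15)*(4*(-1 - 1*4)) = 15*(4*(-1 - 4)) = 15*(4*(-5)) = 15*(-20) = -300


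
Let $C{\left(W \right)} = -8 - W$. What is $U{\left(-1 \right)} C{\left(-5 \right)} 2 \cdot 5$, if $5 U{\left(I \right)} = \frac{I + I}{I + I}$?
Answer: $-6$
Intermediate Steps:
$U{\left(I \right)} = \frac{1}{5}$ ($U{\left(I \right)} = \frac{\left(I + I\right) \frac{1}{I + I}}{5} = \frac{2 I \frac{1}{2 I}}{5} = \frac{1}{5} \cdot 1 = \frac{1}{5}$)
$U{\left(-1 \right)} C{\left(-5 \right)} 2 \cdot 5 = \frac{-8 - -5}{5} \cdot 2 \cdot 5 = \frac{-8 + 5}{5} \cdot 10 = \frac{1}{5} \left(-3\right) 10 = \left(- \frac{3}{5}\right) 10 = -6$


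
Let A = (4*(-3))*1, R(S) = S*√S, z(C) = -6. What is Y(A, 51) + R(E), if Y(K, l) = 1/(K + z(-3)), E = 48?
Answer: -1/18 + 192*√3 ≈ 332.50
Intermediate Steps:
R(S) = S^(3/2)
A = -12 (A = -12*1 = -12)
Y(K, l) = 1/(-6 + K) (Y(K, l) = 1/(K - 6) = 1/(-6 + K))
Y(A, 51) + R(E) = 1/(-6 - 12) + 48^(3/2) = 1/(-18) + 192*√3 = -1/18 + 192*√3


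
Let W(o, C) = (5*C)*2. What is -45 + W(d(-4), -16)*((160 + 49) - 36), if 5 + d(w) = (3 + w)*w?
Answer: -27725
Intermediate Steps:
d(w) = -5 + w*(3 + w) (d(w) = -5 + (3 + w)*w = -5 + w*(3 + w))
W(o, C) = 10*C
-45 + W(d(-4), -16)*((160 + 49) - 36) = -45 + (10*(-16))*((160 + 49) - 36) = -45 - 160*(209 - 36) = -45 - 160*173 = -45 - 27680 = -27725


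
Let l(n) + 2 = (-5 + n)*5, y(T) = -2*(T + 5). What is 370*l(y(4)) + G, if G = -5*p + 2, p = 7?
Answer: -43323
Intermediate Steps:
y(T) = -10 - 2*T (y(T) = -2*(5 + T) = -10 - 2*T)
G = -33 (G = -5*7 + 2 = -35 + 2 = -33)
l(n) = -27 + 5*n (l(n) = -2 + (-5 + n)*5 = -2 + (-25 + 5*n) = -27 + 5*n)
370*l(y(4)) + G = 370*(-27 + 5*(-10 - 2*4)) - 33 = 370*(-27 + 5*(-10 - 8)) - 33 = 370*(-27 + 5*(-18)) - 33 = 370*(-27 - 90) - 33 = 370*(-117) - 33 = -43290 - 33 = -43323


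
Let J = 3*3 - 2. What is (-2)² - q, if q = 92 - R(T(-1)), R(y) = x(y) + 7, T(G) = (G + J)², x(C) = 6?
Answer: -75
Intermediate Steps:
J = 7 (J = 9 - 2 = 7)
T(G) = (7 + G)² (T(G) = (G + 7)² = (7 + G)²)
R(y) = 13 (R(y) = 6 + 7 = 13)
q = 79 (q = 92 - 1*13 = 92 - 13 = 79)
(-2)² - q = (-2)² - 1*79 = 4 - 79 = -75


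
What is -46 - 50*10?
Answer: -546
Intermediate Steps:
-46 - 50*10 = -46 - 500 = -546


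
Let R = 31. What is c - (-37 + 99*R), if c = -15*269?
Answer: -7067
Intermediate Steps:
c = -4035
c - (-37 + 99*R) = -4035 - (-37 + 99*31) = -4035 - (-37 + 3069) = -4035 - 1*3032 = -4035 - 3032 = -7067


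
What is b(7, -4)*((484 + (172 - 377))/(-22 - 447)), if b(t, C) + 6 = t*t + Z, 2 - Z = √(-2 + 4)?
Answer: -12555/469 + 279*√2/469 ≈ -25.928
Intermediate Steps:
Z = 2 - √2 (Z = 2 - √(-2 + 4) = 2 - √2 ≈ 0.58579)
b(t, C) = -4 + t² - √2 (b(t, C) = -6 + (t*t + (2 - √2)) = -6 + (t² + (2 - √2)) = -6 + (2 + t² - √2) = -4 + t² - √2)
b(7, -4)*((484 + (172 - 377))/(-22 - 447)) = (-4 + 7² - √2)*((484 + (172 - 377))/(-22 - 447)) = (-4 + 49 - √2)*((484 - 205)/(-469)) = (45 - √2)*(279*(-1/469)) = (45 - √2)*(-279/469) = -12555/469 + 279*√2/469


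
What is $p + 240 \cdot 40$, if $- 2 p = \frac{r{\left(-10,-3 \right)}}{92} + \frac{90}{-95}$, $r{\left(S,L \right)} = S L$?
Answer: $\frac{16781343}{1748} \approx 9600.3$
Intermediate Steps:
$r{\left(S,L \right)} = L S$
$p = \frac{543}{1748}$ ($p = - \frac{\frac{\left(-3\right) \left(-10\right)}{92} + \frac{90}{-95}}{2} = - \frac{30 \cdot \frac{1}{92} + 90 \left(- \frac{1}{95}\right)}{2} = - \frac{\frac{15}{46} - \frac{18}{19}}{2} = \left(- \frac{1}{2}\right) \left(- \frac{543}{874}\right) = \frac{543}{1748} \approx 0.31064$)
$p + 240 \cdot 40 = \frac{543}{1748} + 240 \cdot 40 = \frac{543}{1748} + 9600 = \frac{16781343}{1748}$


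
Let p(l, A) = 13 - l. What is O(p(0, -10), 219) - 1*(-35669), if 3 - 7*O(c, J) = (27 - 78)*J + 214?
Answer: 260641/7 ≈ 37234.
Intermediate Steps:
O(c, J) = -211/7 + 51*J/7 (O(c, J) = 3/7 - ((27 - 78)*J + 214)/7 = 3/7 - (-51*J + 214)/7 = 3/7 - (214 - 51*J)/7 = 3/7 + (-214/7 + 51*J/7) = -211/7 + 51*J/7)
O(p(0, -10), 219) - 1*(-35669) = (-211/7 + (51/7)*219) - 1*(-35669) = (-211/7 + 11169/7) + 35669 = 10958/7 + 35669 = 260641/7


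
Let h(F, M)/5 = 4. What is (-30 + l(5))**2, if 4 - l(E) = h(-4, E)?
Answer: 2116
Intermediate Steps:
h(F, M) = 20 (h(F, M) = 5*4 = 20)
l(E) = -16 (l(E) = 4 - 1*20 = 4 - 20 = -16)
(-30 + l(5))**2 = (-30 - 16)**2 = (-46)**2 = 2116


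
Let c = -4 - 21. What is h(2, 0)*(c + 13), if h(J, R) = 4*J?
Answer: -96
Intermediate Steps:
c = -25
h(2, 0)*(c + 13) = (4*2)*(-25 + 13) = 8*(-12) = -96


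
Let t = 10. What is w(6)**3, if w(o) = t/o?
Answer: 125/27 ≈ 4.6296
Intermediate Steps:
w(o) = 10/o
w(6)**3 = (10/6)**3 = (10*(1/6))**3 = (5/3)**3 = 125/27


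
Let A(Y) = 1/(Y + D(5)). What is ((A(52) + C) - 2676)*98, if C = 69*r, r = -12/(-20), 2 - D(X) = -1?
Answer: -14200396/55 ≈ -2.5819e+5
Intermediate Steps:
D(X) = 3 (D(X) = 2 - 1*(-1) = 2 + 1 = 3)
A(Y) = 1/(3 + Y) (A(Y) = 1/(Y + 3) = 1/(3 + Y))
r = 3/5 (r = -12*(-1/20) = 3/5 ≈ 0.60000)
C = 207/5 (C = 69*(3/5) = 207/5 ≈ 41.400)
((A(52) + C) - 2676)*98 = ((1/(3 + 52) + 207/5) - 2676)*98 = ((1/55 + 207/5) - 2676)*98 = (2278/55 - 2676)*98 = -144902/55*98 = -14200396/55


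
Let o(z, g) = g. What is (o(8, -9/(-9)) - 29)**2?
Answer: 784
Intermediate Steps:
(o(8, -9/(-9)) - 29)**2 = (-9/(-9) - 29)**2 = (-9*(-1/9) - 29)**2 = (1 - 29)**2 = (-28)**2 = 784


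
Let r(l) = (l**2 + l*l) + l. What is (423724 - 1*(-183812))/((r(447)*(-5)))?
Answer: -202512/666775 ≈ -0.30372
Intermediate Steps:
r(l) = l + 2*l**2 (r(l) = (l**2 + l**2) + l = 2*l**2 + l = l + 2*l**2)
(423724 - 1*(-183812))/((r(447)*(-5))) = (423724 - 1*(-183812))/(((447*(1 + 2*447))*(-5))) = (423724 + 183812)/(((447*(1 + 894))*(-5))) = 607536/(((447*895)*(-5))) = 607536/((400065*(-5))) = 607536/(-2000325) = 607536*(-1/2000325) = -202512/666775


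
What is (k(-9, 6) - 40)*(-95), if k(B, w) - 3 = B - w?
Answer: 4940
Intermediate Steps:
k(B, w) = 3 + B - w (k(B, w) = 3 + (B - w) = 3 + B - w)
(k(-9, 6) - 40)*(-95) = ((3 - 9 - 1*6) - 40)*(-95) = ((3 - 9 - 6) - 40)*(-95) = (-12 - 40)*(-95) = -52*(-95) = 4940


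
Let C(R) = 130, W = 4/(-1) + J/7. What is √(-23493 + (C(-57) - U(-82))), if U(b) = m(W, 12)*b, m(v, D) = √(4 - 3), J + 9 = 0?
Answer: I*√23281 ≈ 152.58*I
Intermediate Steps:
J = -9 (J = -9 + 0 = -9)
W = -37/7 (W = 4/(-1) - 9/7 = 4*(-1) - 9*⅐ = -4 - 9/7 = -37/7 ≈ -5.2857)
m(v, D) = 1 (m(v, D) = √1 = 1)
U(b) = b (U(b) = 1*b = b)
√(-23493 + (C(-57) - U(-82))) = √(-23493 + (130 - 1*(-82))) = √(-23493 + (130 + 82)) = √(-23493 + 212) = √(-23281) = I*√23281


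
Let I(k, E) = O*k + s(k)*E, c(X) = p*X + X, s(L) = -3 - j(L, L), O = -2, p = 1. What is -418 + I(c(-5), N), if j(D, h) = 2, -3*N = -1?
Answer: -1199/3 ≈ -399.67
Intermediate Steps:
N = 1/3 (N = -1/3*(-1) = 1/3 ≈ 0.33333)
s(L) = -5 (s(L) = -3 - 1*2 = -3 - 2 = -5)
c(X) = 2*X (c(X) = 1*X + X = X + X = 2*X)
I(k, E) = -5*E - 2*k (I(k, E) = -2*k - 5*E = -5*E - 2*k)
-418 + I(c(-5), N) = -418 + (-5*1/3 - 4*(-5)) = -418 + (-5/3 - 2*(-10)) = -418 + (-5/3 + 20) = -418 + 55/3 = -1199/3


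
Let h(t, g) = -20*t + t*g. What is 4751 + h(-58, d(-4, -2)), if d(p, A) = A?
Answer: 6027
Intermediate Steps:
h(t, g) = -20*t + g*t
4751 + h(-58, d(-4, -2)) = 4751 - 58*(-20 - 2) = 4751 - 58*(-22) = 4751 + 1276 = 6027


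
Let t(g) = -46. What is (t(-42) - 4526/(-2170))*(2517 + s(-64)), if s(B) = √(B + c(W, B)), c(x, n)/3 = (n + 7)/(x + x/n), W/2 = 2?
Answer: -3868629/35 - 6148*I*√329/245 ≈ -1.1053e+5 - 455.16*I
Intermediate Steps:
W = 4 (W = 2*2 = 4)
c(x, n) = 3*(7 + n)/(x + x/n) (c(x, n) = 3*((n + 7)/(x + x/n)) = 3*((7 + n)/(x + x/n)) = 3*(7 + n)/(x + x/n))
s(B) = √(B + 3*B*(7 + B)/(4*(1 + B)))
(t(-42) - 4526/(-2170))*(2517 + s(-64)) = (-46 - 4526/(-2170))*(2517 + √(-64*(25 + 7*(-64))/(1 - 64))/2) = (-46 - 4526*(-1/2170))*(2517 + √(-64*(25 - 448)/(-63))/2) = (-46 + 73/35)*(2517 + √(-64*(-1/63)*(-423))/2) = -1537*(2517 + √(-3008/7)/2)/35 = -1537*(2517 + (8*I*√329/7)/2)/35 = -1537*(2517 + 4*I*√329/7)/35 = -3868629/35 - 6148*I*√329/245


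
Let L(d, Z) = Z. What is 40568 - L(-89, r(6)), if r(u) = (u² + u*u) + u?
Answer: 40490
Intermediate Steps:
r(u) = u + 2*u² (r(u) = (u² + u²) + u = 2*u² + u = u + 2*u²)
40568 - L(-89, r(6)) = 40568 - 6*(1 + 2*6) = 40568 - 6*(1 + 12) = 40568 - 6*13 = 40568 - 1*78 = 40568 - 78 = 40490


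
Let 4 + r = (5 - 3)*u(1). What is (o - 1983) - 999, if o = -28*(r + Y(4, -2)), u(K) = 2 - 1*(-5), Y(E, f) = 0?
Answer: -3262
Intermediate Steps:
u(K) = 7 (u(K) = 2 + 5 = 7)
r = 10 (r = -4 + (5 - 3)*7 = -4 + 2*7 = -4 + 14 = 10)
o = -280 (o = -28*(10 + 0) = -28*10 = -280)
(o - 1983) - 999 = (-280 - 1983) - 999 = -2263 - 999 = -3262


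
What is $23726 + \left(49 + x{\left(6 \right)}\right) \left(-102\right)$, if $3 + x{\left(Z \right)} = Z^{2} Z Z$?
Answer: $-113158$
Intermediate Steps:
$x{\left(Z \right)} = -3 + Z^{4}$ ($x{\left(Z \right)} = -3 + Z^{2} Z Z = -3 + Z^{3} Z = -3 + Z^{4}$)
$23726 + \left(49 + x{\left(6 \right)}\right) \left(-102\right) = 23726 + \left(49 - \left(3 - 6^{4}\right)\right) \left(-102\right) = 23726 + \left(49 + \left(-3 + 1296\right)\right) \left(-102\right) = 23726 + \left(49 + 1293\right) \left(-102\right) = 23726 + 1342 \left(-102\right) = 23726 - 136884 = -113158$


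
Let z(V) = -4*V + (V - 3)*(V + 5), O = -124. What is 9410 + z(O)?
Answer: 25019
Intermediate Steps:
z(V) = -4*V + (-3 + V)*(5 + V)
9410 + z(O) = 9410 + (-15 + (-124)**2 - 2*(-124)) = 9410 + (-15 + 15376 + 248) = 9410 + 15609 = 25019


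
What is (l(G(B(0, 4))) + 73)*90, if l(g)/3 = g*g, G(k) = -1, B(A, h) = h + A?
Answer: 6840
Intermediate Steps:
B(A, h) = A + h
l(g) = 3*g**2 (l(g) = 3*(g*g) = 3*g**2)
(l(G(B(0, 4))) + 73)*90 = (3*(-1)**2 + 73)*90 = (3*1 + 73)*90 = (3 + 73)*90 = 76*90 = 6840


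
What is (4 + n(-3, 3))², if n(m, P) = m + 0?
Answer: 1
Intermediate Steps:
n(m, P) = m
(4 + n(-3, 3))² = (4 - 3)² = 1² = 1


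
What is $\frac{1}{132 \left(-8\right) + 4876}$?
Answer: $\frac{1}{3820} \approx 0.00026178$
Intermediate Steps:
$\frac{1}{132 \left(-8\right) + 4876} = \frac{1}{-1056 + 4876} = \frac{1}{3820}$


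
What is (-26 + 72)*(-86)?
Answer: -3956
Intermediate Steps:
(-26 + 72)*(-86) = 46*(-86) = -3956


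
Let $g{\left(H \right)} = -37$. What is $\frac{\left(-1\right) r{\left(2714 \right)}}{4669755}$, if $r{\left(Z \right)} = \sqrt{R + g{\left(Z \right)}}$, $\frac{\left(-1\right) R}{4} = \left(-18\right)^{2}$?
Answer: $- \frac{i \sqrt{1333}}{4669755} \approx - 7.8185 \cdot 10^{-6} i$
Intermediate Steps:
$R = -1296$ ($R = - 4 \left(-18\right)^{2} = \left(-4\right) 324 = -1296$)
$r{\left(Z \right)} = i \sqrt{1333}$ ($r{\left(Z \right)} = \sqrt{-1296 - 37} = \sqrt{-1333} = i \sqrt{1333}$)
$\frac{\left(-1\right) r{\left(2714 \right)}}{4669755} = \frac{\left(-1\right) i \sqrt{1333}}{4669755} = - i \sqrt{1333} \cdot \frac{1}{4669755} = - \frac{i \sqrt{1333}}{4669755}$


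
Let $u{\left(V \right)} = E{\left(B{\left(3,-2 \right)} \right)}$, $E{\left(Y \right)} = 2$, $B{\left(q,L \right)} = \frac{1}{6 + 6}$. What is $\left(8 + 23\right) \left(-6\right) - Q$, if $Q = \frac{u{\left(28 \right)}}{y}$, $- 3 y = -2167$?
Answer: $- \frac{403068}{2167} \approx -186.0$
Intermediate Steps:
$B{\left(q,L \right)} = \frac{1}{12}$
$u{\left(V \right)} = 2$
$y = \frac{2167}{3}$ ($y = \left(- \frac{1}{3}\right) \left(-2167\right) = \frac{2167}{3} \approx 722.33$)
$Q = \frac{6}{2167}$ ($Q = \frac{2}{\frac{2167}{3}} = 2 \cdot \frac{3}{2167} = \frac{6}{2167} \approx 0.0027688$)
$\left(8 + 23\right) \left(-6\right) - Q = \left(8 + 23\right) \left(-6\right) - \frac{6}{2167} = 31 \left(-6\right) - \frac{6}{2167} = -186 - \frac{6}{2167} = - \frac{403068}{2167}$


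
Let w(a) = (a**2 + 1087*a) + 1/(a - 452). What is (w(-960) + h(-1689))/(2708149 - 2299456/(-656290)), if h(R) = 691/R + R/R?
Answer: -95411997742309585/2119352783444365044 ≈ -0.045019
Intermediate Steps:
h(R) = 1 + 691/R (h(R) = 691/R + 1 = 1 + 691/R)
w(a) = a**2 + 1/(-452 + a) + 1087*a (w(a) = (a**2 + 1087*a) + 1/(-452 + a) = a**2 + 1/(-452 + a) + 1087*a)
(w(-960) + h(-1689))/(2708149 - 2299456/(-656290)) = ((1 + (-960)**3 - 491324*(-960) + 635*(-960)**2)/(-452 - 960) + (691 - 1689)/(-1689))/(2708149 - 2299456/(-656290)) = ((1 - 884736000 + 471671040 + 635*921600)/(-1412) - 1/1689*(-998))/(2708149 - 2299456*(-1/656290)) = (-(1 - 884736000 + 471671040 + 585216000)/1412 + 998/1689)/(2708149 + 1149728/328145) = (-1/1412*172151041 + 998/1689)/(888666703333/328145) = (-172151041/1412 + 998/1689)*(328145/888666703333) = -290761699073/2384868*328145/888666703333 = -95411997742309585/2119352783444365044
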